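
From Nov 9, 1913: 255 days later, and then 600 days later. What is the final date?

Advancing 255 days from November 9, 1913:
November has 30 days, so 30 − 9 = 21 days remain after November 9, 1913; 255 − 21 = 234 left.
December 1913 has 31 days: 234 − 31 = 203 left.
January 1914 has 31 days: 203 − 31 = 172 left.
February 1914 has 28 days (1914 is not a leap year): 172 − 28 = 144 left.
March 1914 has 31 days: 144 − 31 = 113 left.
April 1914 has 30 days: 113 − 30 = 83 left.
May 1914 has 31 days: 83 − 31 = 52 left.
June 1914 has 30 days: 52 − 30 = 22 left.
22 days into July 1914 → July 22, 1914.
Advancing 600 days from July 22, 1914:
July has 31 days, so 31 − 22 = 9 days remain after July 22, 1914; 600 − 9 = 591 left.
August 1914 has 31 days: 591 − 31 = 560 left.
September 1914 has 30 days: 560 − 30 = 530 left.
October 1914 has 31 days: 530 − 31 = 499 left.
November 1914 has 30 days: 499 − 30 = 469 left.
December 1914 has 31 days: 469 − 31 = 438 left.
January 1915 has 31 days: 438 − 31 = 407 left.
February 1915 has 28 days (1915 is not a leap year): 407 − 28 = 379 left.
March 1915 has 31 days: 379 − 31 = 348 left.
April 1915 has 30 days: 348 − 30 = 318 left.
May 1915 has 31 days: 318 − 31 = 287 left.
June 1915 has 30 days: 287 − 30 = 257 left.
July 1915 has 31 days: 257 − 31 = 226 left.
August 1915 has 31 days: 226 − 31 = 195 left.
September 1915 has 30 days: 195 − 30 = 165 left.
October 1915 has 31 days: 165 − 31 = 134 left.
November 1915 has 30 days: 134 − 30 = 104 left.
December 1915 has 31 days: 104 − 31 = 73 left.
January 1916 has 31 days: 73 − 31 = 42 left.
February 1916 has 29 days (1916 is a leap year): 42 − 29 = 13 left.
13 days into March 1916 → March 13, 1916.

March 13, 1916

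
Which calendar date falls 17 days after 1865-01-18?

Adding 17 days from January 18, 1865.
January has 31 days, so 31 − 18 = 13 days remain after January 18, 1865; 17 − 13 = 4 left.
4 days into February 1865 → February 4, 1865.

February 4, 1865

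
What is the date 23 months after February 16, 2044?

Adding 23 months from February 16, 2044.
month 2 + 23 = 25, which is month 1 of year 2046 → January 2046.
Day 16 is valid in January, giving January 16, 2046.

January 16, 2046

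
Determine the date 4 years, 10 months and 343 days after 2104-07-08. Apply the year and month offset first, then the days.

April 16, 2110

Advancing 4 years, 10 months and 343 days from July 8, 2104: first the month/year part, then the days.
+4 years → 2108; month 7 + 10 = 17, which is month 5 of year 2109 → May 2109.
Day 8 is valid in May, giving May 8, 2109.
Now add 343 days from May 8, 2109.
May has 31 days, so 31 − 8 = 23 days remain after May 8, 2109; 343 − 23 = 320 left.
June 2109 has 30 days: 320 − 30 = 290 left.
July 2109 has 31 days: 290 − 31 = 259 left.
August 2109 has 31 days: 259 − 31 = 228 left.
September 2109 has 30 days: 228 − 30 = 198 left.
October 2109 has 31 days: 198 − 31 = 167 left.
November 2109 has 30 days: 167 − 30 = 137 left.
December 2109 has 31 days: 137 − 31 = 106 left.
January 2110 has 31 days: 106 − 31 = 75 left.
February 2110 has 28 days (2110 is not a leap year): 75 − 28 = 47 left.
March 2110 has 31 days: 47 − 31 = 16 left.
16 days into April 2110 → April 16, 2110.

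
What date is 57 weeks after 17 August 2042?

September 20, 2043

Advancing 57 weeks = 399 days from August 17, 2042.
August has 31 days, so 31 − 17 = 14 days remain after August 17, 2042; 399 − 14 = 385 left.
September 2042 has 30 days: 385 − 30 = 355 left.
October 2042 has 31 days: 355 − 31 = 324 left.
November 2042 has 30 days: 324 − 30 = 294 left.
December 2042 has 31 days: 294 − 31 = 263 left.
January 2043 has 31 days: 263 − 31 = 232 left.
February 2043 has 28 days (2043 is not a leap year): 232 − 28 = 204 left.
March 2043 has 31 days: 204 − 31 = 173 left.
April 2043 has 30 days: 173 − 30 = 143 left.
May 2043 has 31 days: 143 − 31 = 112 left.
June 2043 has 30 days: 112 − 30 = 82 left.
July 2043 has 31 days: 82 − 31 = 51 left.
August 2043 has 31 days: 51 − 31 = 20 left.
20 days into September 2043 → September 20, 2043.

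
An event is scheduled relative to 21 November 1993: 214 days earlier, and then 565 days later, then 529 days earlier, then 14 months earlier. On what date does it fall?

Counting back 214 days from November 21, 1993:
Going back 21 days from November 21, 1993 reaches the end of the previous month; 214 − 21 = 193 left.
October 1993 has 31 days: 193 − 31 = 162 left.
September 1993 has 30 days: 162 − 30 = 132 left.
August 1993 has 31 days: 132 − 31 = 101 left.
July 1993 has 31 days: 101 − 31 = 70 left.
June 1993 has 30 days: 70 − 30 = 40 left.
May 1993 has 31 days: 40 − 31 = 9 left.
April 1993 has 30 days; 30 − 9 = 21 → April 21, 1993.
Adding 565 days from April 21, 1993:
April has 30 days, so 30 − 21 = 9 days remain after April 21, 1993; 565 − 9 = 556 left.
May 1993 has 31 days: 556 − 31 = 525 left.
June 1993 has 30 days: 525 − 30 = 495 left.
July 1993 has 31 days: 495 − 31 = 464 left.
August 1993 has 31 days: 464 − 31 = 433 left.
September 1993 has 30 days: 433 − 30 = 403 left.
October 1993 has 31 days: 403 − 31 = 372 left.
November 1993 has 30 days: 372 − 30 = 342 left.
December 1993 has 31 days: 342 − 31 = 311 left.
January 1994 has 31 days: 311 − 31 = 280 left.
February 1994 has 28 days (1994 is not a leap year): 280 − 28 = 252 left.
March 1994 has 31 days: 252 − 31 = 221 left.
April 1994 has 30 days: 221 − 30 = 191 left.
May 1994 has 31 days: 191 − 31 = 160 left.
June 1994 has 30 days: 160 − 30 = 130 left.
July 1994 has 31 days: 130 − 31 = 99 left.
August 1994 has 31 days: 99 − 31 = 68 left.
September 1994 has 30 days: 68 − 30 = 38 left.
October 1994 has 31 days: 38 − 31 = 7 left.
7 days into November 1994 → November 7, 1994.
Counting back 529 days from November 7, 1994:
Going back 7 days from November 7, 1994 reaches the end of the previous month; 529 − 7 = 522 left.
October 1994 has 31 days: 522 − 31 = 491 left.
September 1994 has 30 days: 491 − 30 = 461 left.
August 1994 has 31 days: 461 − 31 = 430 left.
July 1994 has 31 days: 430 − 31 = 399 left.
June 1994 has 30 days: 399 − 30 = 369 left.
May 1994 has 31 days: 369 − 31 = 338 left.
April 1994 has 30 days: 338 − 30 = 308 left.
March 1994 has 31 days: 308 − 31 = 277 left.
February 1994 has 28 days (1994 is not a leap year): 277 − 28 = 249 left.
January 1994 has 31 days: 249 − 31 = 218 left.
December 1993 has 31 days: 218 − 31 = 187 left.
November 1993 has 30 days: 187 − 30 = 157 left.
October 1993 has 31 days: 157 − 31 = 126 left.
September 1993 has 30 days: 126 − 30 = 96 left.
August 1993 has 31 days: 96 − 31 = 65 left.
July 1993 has 31 days: 65 − 31 = 34 left.
June 1993 has 30 days: 34 − 30 = 4 left.
May 1993 has 31 days; 31 − 4 = 27 → May 27, 1993.
Going back 14 months from May 27, 1993:
month 5 − 14 = -9, which is month 3 of year 1992 → March 1992.
Day 27 is valid in March, giving March 27, 1992.

March 27, 1992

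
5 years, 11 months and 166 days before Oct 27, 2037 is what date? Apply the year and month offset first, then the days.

Counting back 5 years, 11 months and 166 days from October 27, 2037: first the month/year part, then the days.
-5 years → 2032; month 10 − 11 = -1, which is month 11 of year 2031 → November 2031.
Day 27 is valid in November, giving November 27, 2031.
Now subtract 166 days from November 27, 2031.
Going back 27 days from November 27, 2031 reaches the end of the previous month; 166 − 27 = 139 left.
October 2031 has 31 days: 139 − 31 = 108 left.
September 2031 has 30 days: 108 − 30 = 78 left.
August 2031 has 31 days: 78 − 31 = 47 left.
July 2031 has 31 days: 47 − 31 = 16 left.
June 2031 has 30 days; 30 − 16 = 14 → June 14, 2031.

June 14, 2031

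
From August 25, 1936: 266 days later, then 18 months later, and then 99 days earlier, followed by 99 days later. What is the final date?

November 18, 1938

Counting forward 266 days from August 25, 1936:
August has 31 days, so 31 − 25 = 6 days remain after August 25, 1936; 266 − 6 = 260 left.
September 1936 has 30 days: 260 − 30 = 230 left.
October 1936 has 31 days: 230 − 31 = 199 left.
November 1936 has 30 days: 199 − 30 = 169 left.
December 1936 has 31 days: 169 − 31 = 138 left.
January 1937 has 31 days: 138 − 31 = 107 left.
February 1937 has 28 days (1937 is not a leap year): 107 − 28 = 79 left.
March 1937 has 31 days: 79 − 31 = 48 left.
April 1937 has 30 days: 48 − 30 = 18 left.
18 days into May 1937 → May 18, 1937.
Advancing 18 months from May 18, 1937:
month 5 + 18 = 23, which is month 11 of year 1938 → November 1938.
Day 18 is valid in November, giving November 18, 1938.
Subtracting 99 days from November 18, 1938:
Going back 18 days from November 18, 1938 reaches the end of the previous month; 99 − 18 = 81 left.
October 1938 has 31 days: 81 − 31 = 50 left.
September 1938 has 30 days: 50 − 30 = 20 left.
August 1938 has 31 days; 31 − 20 = 11 → August 11, 1938.
Adding 99 days from August 11, 1938:
August has 31 days, so 31 − 11 = 20 days remain after August 11, 1938; 99 − 20 = 79 left.
September 1938 has 30 days: 79 − 30 = 49 left.
October 1938 has 31 days: 49 − 31 = 18 left.
18 days into November 1938 → November 18, 1938.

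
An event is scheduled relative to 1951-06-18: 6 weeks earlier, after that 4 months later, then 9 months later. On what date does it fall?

June 7, 1952

Going back 6 weeks (= 42 days) from June 18, 1951:
Going back 18 days from June 18, 1951 reaches the end of the previous month; 42 − 18 = 24 left.
May 1951 has 31 days; 31 − 24 = 7 → May 7, 1951.
Advancing 4 months from May 7, 1951:
month 5 + 4 = 9 → September 1951.
Day 7 is valid in September, giving September 7, 1951.
Counting forward 9 months from September 7, 1951:
month 9 + 9 = 18, which is month 6 of year 1952 → June 1952.
Day 7 is valid in June, giving June 7, 1952.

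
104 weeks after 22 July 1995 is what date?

Adding 104 weeks = 728 days from July 22, 1995.
July has 31 days, so 31 − 22 = 9 days remain after July 22, 1995; 728 − 9 = 719 left.
August 1995 has 31 days: 719 − 31 = 688 left.
September 1995 has 30 days: 688 − 30 = 658 left.
October 1995 has 31 days: 658 − 31 = 627 left.
November 1995 has 30 days: 627 − 30 = 597 left.
December 1995 has 31 days: 597 − 31 = 566 left.
January 1996 has 31 days: 566 − 31 = 535 left.
February 1996 has 29 days (1996 is a leap year): 535 − 29 = 506 left.
March 1996 has 31 days: 506 − 31 = 475 left.
April 1996 has 30 days: 475 − 30 = 445 left.
May 1996 has 31 days: 445 − 31 = 414 left.
June 1996 has 30 days: 414 − 30 = 384 left.
July 1996 has 31 days: 384 − 31 = 353 left.
August 1996 has 31 days: 353 − 31 = 322 left.
September 1996 has 30 days: 322 − 30 = 292 left.
October 1996 has 31 days: 292 − 31 = 261 left.
November 1996 has 30 days: 261 − 30 = 231 left.
December 1996 has 31 days: 231 − 31 = 200 left.
January 1997 has 31 days: 200 − 31 = 169 left.
February 1997 has 28 days (1997 is not a leap year): 169 − 28 = 141 left.
March 1997 has 31 days: 141 − 31 = 110 left.
April 1997 has 30 days: 110 − 30 = 80 left.
May 1997 has 31 days: 80 − 31 = 49 left.
June 1997 has 30 days: 49 − 30 = 19 left.
19 days into July 1997 → July 19, 1997.

July 19, 1997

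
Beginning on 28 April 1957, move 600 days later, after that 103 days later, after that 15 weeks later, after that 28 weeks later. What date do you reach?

Counting forward 600 days from April 28, 1957:
April has 30 days, so 30 − 28 = 2 days remain after April 28, 1957; 600 − 2 = 598 left.
May 1957 has 31 days: 598 − 31 = 567 left.
June 1957 has 30 days: 567 − 30 = 537 left.
July 1957 has 31 days: 537 − 31 = 506 left.
August 1957 has 31 days: 506 − 31 = 475 left.
September 1957 has 30 days: 475 − 30 = 445 left.
October 1957 has 31 days: 445 − 31 = 414 left.
November 1957 has 30 days: 414 − 30 = 384 left.
December 1957 has 31 days: 384 − 31 = 353 left.
January 1958 has 31 days: 353 − 31 = 322 left.
February 1958 has 28 days (1958 is not a leap year): 322 − 28 = 294 left.
March 1958 has 31 days: 294 − 31 = 263 left.
April 1958 has 30 days: 263 − 30 = 233 left.
May 1958 has 31 days: 233 − 31 = 202 left.
June 1958 has 30 days: 202 − 30 = 172 left.
July 1958 has 31 days: 172 − 31 = 141 left.
August 1958 has 31 days: 141 − 31 = 110 left.
September 1958 has 30 days: 110 − 30 = 80 left.
October 1958 has 31 days: 80 − 31 = 49 left.
November 1958 has 30 days: 49 − 30 = 19 left.
19 days into December 1958 → December 19, 1958.
Counting forward 103 days from December 19, 1958:
December has 31 days, so 31 − 19 = 12 days remain after December 19, 1958; 103 − 12 = 91 left.
January 1959 has 31 days: 91 − 31 = 60 left.
February 1959 has 28 days (1959 is not a leap year): 60 − 28 = 32 left.
March 1959 has 31 days: 32 − 31 = 1 left.
1 day into April 1959 → April 1, 1959.
Counting forward 15 weeks (= 105 days) from April 1, 1959:
April has 30 days, so 30 − 1 = 29 days remain after April 1, 1959; 105 − 29 = 76 left.
May 1959 has 31 days: 76 − 31 = 45 left.
June 1959 has 30 days: 45 − 30 = 15 left.
15 days into July 1959 → July 15, 1959.
Counting forward 28 weeks (= 196 days) from July 15, 1959:
July has 31 days, so 31 − 15 = 16 days remain after July 15, 1959; 196 − 16 = 180 left.
August 1959 has 31 days: 180 − 31 = 149 left.
September 1959 has 30 days: 149 − 30 = 119 left.
October 1959 has 31 days: 119 − 31 = 88 left.
November 1959 has 30 days: 88 − 30 = 58 left.
December 1959 has 31 days: 58 − 31 = 27 left.
27 days into January 1960 → January 27, 1960.

January 27, 1960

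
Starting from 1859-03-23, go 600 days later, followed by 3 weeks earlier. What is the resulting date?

October 22, 1860

Adding 600 days from March 23, 1859:
March has 31 days, so 31 − 23 = 8 days remain after March 23, 1859; 600 − 8 = 592 left.
April 1859 has 30 days: 592 − 30 = 562 left.
May 1859 has 31 days: 562 − 31 = 531 left.
June 1859 has 30 days: 531 − 30 = 501 left.
July 1859 has 31 days: 501 − 31 = 470 left.
August 1859 has 31 days: 470 − 31 = 439 left.
September 1859 has 30 days: 439 − 30 = 409 left.
October 1859 has 31 days: 409 − 31 = 378 left.
November 1859 has 30 days: 378 − 30 = 348 left.
December 1859 has 31 days: 348 − 31 = 317 left.
January 1860 has 31 days: 317 − 31 = 286 left.
February 1860 has 29 days (1860 is a leap year): 286 − 29 = 257 left.
March 1860 has 31 days: 257 − 31 = 226 left.
April 1860 has 30 days: 226 − 30 = 196 left.
May 1860 has 31 days: 196 − 31 = 165 left.
June 1860 has 30 days: 165 − 30 = 135 left.
July 1860 has 31 days: 135 − 31 = 104 left.
August 1860 has 31 days: 104 − 31 = 73 left.
September 1860 has 30 days: 73 − 30 = 43 left.
October 1860 has 31 days: 43 − 31 = 12 left.
12 days into November 1860 → November 12, 1860.
Going back 3 weeks (= 21 days) from November 12, 1860:
Going back 12 days from November 12, 1860 reaches the end of the previous month; 21 − 12 = 9 left.
October 1860 has 31 days; 31 − 9 = 22 → October 22, 1860.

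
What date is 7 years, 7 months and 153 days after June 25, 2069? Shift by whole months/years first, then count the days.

Advancing 7 years, 7 months and 153 days from June 25, 2069: first the month/year part, then the days.
+7 years → 2076; month 6 + 7 = 13, which is month 1 of year 2077 → January 2077.
Day 25 is valid in January, giving January 25, 2077.
Now add 153 days from January 25, 2077.
January has 31 days, so 31 − 25 = 6 days remain after January 25, 2077; 153 − 6 = 147 left.
February 2077 has 28 days (2077 is not a leap year): 147 − 28 = 119 left.
March 2077 has 31 days: 119 − 31 = 88 left.
April 2077 has 30 days: 88 − 30 = 58 left.
May 2077 has 31 days: 58 − 31 = 27 left.
27 days into June 2077 → June 27, 2077.

June 27, 2077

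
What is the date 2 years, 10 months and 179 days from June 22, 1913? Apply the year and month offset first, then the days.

Counting forward 2 years, 10 months and 179 days from June 22, 1913: first the month/year part, then the days.
+2 years → 1915; month 6 + 10 = 16, which is month 4 of year 1916 → April 1916.
Day 22 is valid in April, giving April 22, 1916.
Now add 179 days from April 22, 1916.
April has 30 days, so 30 − 22 = 8 days remain after April 22, 1916; 179 − 8 = 171 left.
May 1916 has 31 days: 171 − 31 = 140 left.
June 1916 has 30 days: 140 − 30 = 110 left.
July 1916 has 31 days: 110 − 31 = 79 left.
August 1916 has 31 days: 79 − 31 = 48 left.
September 1916 has 30 days: 48 − 30 = 18 left.
18 days into October 1916 → October 18, 1916.

October 18, 1916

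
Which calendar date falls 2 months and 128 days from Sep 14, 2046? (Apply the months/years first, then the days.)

Counting forward 2 months and 128 days from September 14, 2046: first the month/year part, then the days.
month 9 + 2 = 11 → November 2046.
Day 14 is valid in November, giving November 14, 2046.
Now add 128 days from November 14, 2046.
November has 30 days, so 30 − 14 = 16 days remain after November 14, 2046; 128 − 16 = 112 left.
December 2046 has 31 days: 112 − 31 = 81 left.
January 2047 has 31 days: 81 − 31 = 50 left.
February 2047 has 28 days (2047 is not a leap year): 50 − 28 = 22 left.
22 days into March 2047 → March 22, 2047.

March 22, 2047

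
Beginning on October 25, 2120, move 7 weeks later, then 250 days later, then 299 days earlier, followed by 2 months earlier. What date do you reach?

Adding 7 weeks (= 49 days) from October 25, 2120:
October has 31 days, so 31 − 25 = 6 days remain after October 25, 2120; 49 − 6 = 43 left.
November 2120 has 30 days: 43 − 30 = 13 left.
13 days into December 2120 → December 13, 2120.
Adding 250 days from December 13, 2120:
December has 31 days, so 31 − 13 = 18 days remain after December 13, 2120; 250 − 18 = 232 left.
January 2121 has 31 days: 232 − 31 = 201 left.
February 2121 has 28 days (2121 is not a leap year): 201 − 28 = 173 left.
March 2121 has 31 days: 173 − 31 = 142 left.
April 2121 has 30 days: 142 − 30 = 112 left.
May 2121 has 31 days: 112 − 31 = 81 left.
June 2121 has 30 days: 81 − 30 = 51 left.
July 2121 has 31 days: 51 − 31 = 20 left.
20 days into August 2121 → August 20, 2121.
Going back 299 days from August 20, 2121:
Going back 20 days from August 20, 2121 reaches the end of the previous month; 299 − 20 = 279 left.
July 2121 has 31 days: 279 − 31 = 248 left.
June 2121 has 30 days: 248 − 30 = 218 left.
May 2121 has 31 days: 218 − 31 = 187 left.
April 2121 has 30 days: 187 − 30 = 157 left.
March 2121 has 31 days: 157 − 31 = 126 left.
February 2121 has 28 days (2121 is not a leap year): 126 − 28 = 98 left.
January 2121 has 31 days: 98 − 31 = 67 left.
December 2120 has 31 days: 67 − 31 = 36 left.
November 2120 has 30 days: 36 − 30 = 6 left.
October 2120 has 31 days; 31 − 6 = 25 → October 25, 2120.
Counting back 2 months from October 25, 2120:
month 10 − 2 = 8 → August 2120.
Day 25 is valid in August, giving August 25, 2120.

August 25, 2120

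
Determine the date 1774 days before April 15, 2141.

June 6, 2136

Counting back 1774 days from April 15, 2141.
Going back 15 days from April 15, 2141 reaches the end of the previous month; 1774 − 15 = 1759 left.
March 2141 has 31 days: 1759 − 31 = 1728 left.
February 2141 has 28 days (2141 is not a leap year): 1728 − 28 = 1700 left.
January 2141 has 31 days: 1700 − 31 = 1669 left.
December 2140 has 31 days: 1669 − 31 = 1638 left.
November 2140 has 30 days: 1638 − 30 = 1608 left.
October 2140 has 31 days: 1608 − 31 = 1577 left.
September 2140 has 30 days: 1577 − 30 = 1547 left.
August 2140 has 31 days: 1547 − 31 = 1516 left.
July 2140 has 31 days: 1516 − 31 = 1485 left.
June 2140 has 30 days: 1485 − 30 = 1455 left.
May 2140 has 31 days: 1455 − 31 = 1424 left.
April 2140 has 30 days: 1424 − 30 = 1394 left.
March 2140 has 31 days: 1394 − 31 = 1363 left.
February 2140 has 29 days (2140 is a leap year): 1363 − 29 = 1334 left.
January 2140 has 31 days: 1334 − 31 = 1303 left.
December 2139 has 31 days: 1303 − 31 = 1272 left.
November 2139 has 30 days: 1272 − 30 = 1242 left.
October 2139 has 31 days: 1242 − 31 = 1211 left.
September 2139 has 30 days: 1211 − 30 = 1181 left.
August 2139 has 31 days: 1181 − 31 = 1150 left.
July 2139 has 31 days: 1150 − 31 = 1119 left.
June 2139 has 30 days: 1119 − 30 = 1089 left.
May 2139 has 31 days: 1089 − 31 = 1058 left.
April 2139 has 30 days: 1058 − 30 = 1028 left.
March 2139 has 31 days: 1028 − 31 = 997 left.
February 2139 has 28 days (2139 is not a leap year): 997 − 28 = 969 left.
January 2139 has 31 days: 969 − 31 = 938 left.
December 2138 has 31 days: 938 − 31 = 907 left.
November 2138 has 30 days: 907 − 30 = 877 left.
October 2138 has 31 days: 877 − 31 = 846 left.
September 2138 has 30 days: 846 − 30 = 816 left.
August 2138 has 31 days: 816 − 31 = 785 left.
July 2138 has 31 days: 785 − 31 = 754 left.
June 2138 has 30 days: 754 − 30 = 724 left.
May 2138 has 31 days: 724 − 31 = 693 left.
April 2138 has 30 days: 693 − 30 = 663 left.
March 2138 has 31 days: 663 − 31 = 632 left.
February 2138 has 28 days (2138 is not a leap year): 632 − 28 = 604 left.
January 2138 has 31 days: 604 − 31 = 573 left.
December 2137 has 31 days: 573 − 31 = 542 left.
November 2137 has 30 days: 542 − 30 = 512 left.
October 2137 has 31 days: 512 − 31 = 481 left.
September 2137 has 30 days: 481 − 30 = 451 left.
August 2137 has 31 days: 451 − 31 = 420 left.
July 2137 has 31 days: 420 − 31 = 389 left.
June 2137 has 30 days: 389 − 30 = 359 left.
May 2137 has 31 days: 359 − 31 = 328 left.
April 2137 has 30 days: 328 − 30 = 298 left.
March 2137 has 31 days: 298 − 31 = 267 left.
February 2137 has 28 days (2137 is not a leap year): 267 − 28 = 239 left.
January 2137 has 31 days: 239 − 31 = 208 left.
December 2136 has 31 days: 208 − 31 = 177 left.
November 2136 has 30 days: 177 − 30 = 147 left.
October 2136 has 31 days: 147 − 31 = 116 left.
September 2136 has 30 days: 116 − 30 = 86 left.
August 2136 has 31 days: 86 − 31 = 55 left.
July 2136 has 31 days: 55 − 31 = 24 left.
June 2136 has 30 days; 30 − 24 = 6 → June 6, 2136.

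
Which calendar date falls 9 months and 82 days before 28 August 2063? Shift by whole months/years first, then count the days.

September 7, 2062

Counting back 9 months and 82 days from August 28, 2063: first the month/year part, then the days.
month 8 − 9 = -1, which is month 11 of year 2062 → November 2062.
Day 28 is valid in November, giving November 28, 2062.
Now subtract 82 days from November 28, 2062.
Going back 28 days from November 28, 2062 reaches the end of the previous month; 82 − 28 = 54 left.
October 2062 has 31 days: 54 − 31 = 23 left.
September 2062 has 30 days; 30 − 23 = 7 → September 7, 2062.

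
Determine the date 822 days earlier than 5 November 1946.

August 5, 1944

Going back 822 days from November 5, 1946.
Going back 5 days from November 5, 1946 reaches the end of the previous month; 822 − 5 = 817 left.
October 1946 has 31 days: 817 − 31 = 786 left.
September 1946 has 30 days: 786 − 30 = 756 left.
August 1946 has 31 days: 756 − 31 = 725 left.
July 1946 has 31 days: 725 − 31 = 694 left.
June 1946 has 30 days: 694 − 30 = 664 left.
May 1946 has 31 days: 664 − 31 = 633 left.
April 1946 has 30 days: 633 − 30 = 603 left.
March 1946 has 31 days: 603 − 31 = 572 left.
February 1946 has 28 days (1946 is not a leap year): 572 − 28 = 544 left.
January 1946 has 31 days: 544 − 31 = 513 left.
December 1945 has 31 days: 513 − 31 = 482 left.
November 1945 has 30 days: 482 − 30 = 452 left.
October 1945 has 31 days: 452 − 31 = 421 left.
September 1945 has 30 days: 421 − 30 = 391 left.
August 1945 has 31 days: 391 − 31 = 360 left.
July 1945 has 31 days: 360 − 31 = 329 left.
June 1945 has 30 days: 329 − 30 = 299 left.
May 1945 has 31 days: 299 − 31 = 268 left.
April 1945 has 30 days: 268 − 30 = 238 left.
March 1945 has 31 days: 238 − 31 = 207 left.
February 1945 has 28 days (1945 is not a leap year): 207 − 28 = 179 left.
January 1945 has 31 days: 179 − 31 = 148 left.
December 1944 has 31 days: 148 − 31 = 117 left.
November 1944 has 30 days: 117 − 30 = 87 left.
October 1944 has 31 days: 87 − 31 = 56 left.
September 1944 has 30 days: 56 − 30 = 26 left.
August 1944 has 31 days; 31 − 26 = 5 → August 5, 1944.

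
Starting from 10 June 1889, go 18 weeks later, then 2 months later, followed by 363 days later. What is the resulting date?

December 12, 1890

Counting forward 18 weeks (= 126 days) from June 10, 1889:
June has 30 days, so 30 − 10 = 20 days remain after June 10, 1889; 126 − 20 = 106 left.
July 1889 has 31 days: 106 − 31 = 75 left.
August 1889 has 31 days: 75 − 31 = 44 left.
September 1889 has 30 days: 44 − 30 = 14 left.
14 days into October 1889 → October 14, 1889.
Advancing 2 months from October 14, 1889:
month 10 + 2 = 12 → December 1889.
Day 14 is valid in December, giving December 14, 1889.
Adding 363 days from December 14, 1889:
December has 31 days, so 31 − 14 = 17 days remain after December 14, 1889; 363 − 17 = 346 left.
January 1890 has 31 days: 346 − 31 = 315 left.
February 1890 has 28 days (1890 is not a leap year): 315 − 28 = 287 left.
March 1890 has 31 days: 287 − 31 = 256 left.
April 1890 has 30 days: 256 − 30 = 226 left.
May 1890 has 31 days: 226 − 31 = 195 left.
June 1890 has 30 days: 195 − 30 = 165 left.
July 1890 has 31 days: 165 − 31 = 134 left.
August 1890 has 31 days: 134 − 31 = 103 left.
September 1890 has 30 days: 103 − 30 = 73 left.
October 1890 has 31 days: 73 − 31 = 42 left.
November 1890 has 30 days: 42 − 30 = 12 left.
12 days into December 1890 → December 12, 1890.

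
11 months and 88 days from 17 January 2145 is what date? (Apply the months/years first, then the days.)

March 15, 2146

Counting forward 11 months and 88 days from January 17, 2145: first the month/year part, then the days.
month 1 + 11 = 12 → December 2145.
Day 17 is valid in December, giving December 17, 2145.
Now add 88 days from December 17, 2145.
December has 31 days, so 31 − 17 = 14 days remain after December 17, 2145; 88 − 14 = 74 left.
January 2146 has 31 days: 74 − 31 = 43 left.
February 2146 has 28 days (2146 is not a leap year): 43 − 28 = 15 left.
15 days into March 2146 → March 15, 2146.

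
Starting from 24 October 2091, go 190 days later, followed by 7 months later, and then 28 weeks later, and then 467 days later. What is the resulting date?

September 25, 2094

Adding 190 days from October 24, 2091:
October has 31 days, so 31 − 24 = 7 days remain after October 24, 2091; 190 − 7 = 183 left.
November 2091 has 30 days: 183 − 30 = 153 left.
December 2091 has 31 days: 153 − 31 = 122 left.
January 2092 has 31 days: 122 − 31 = 91 left.
February 2092 has 29 days (2092 is a leap year): 91 − 29 = 62 left.
March 2092 has 31 days: 62 − 31 = 31 left.
April 2092 has 30 days: 31 − 30 = 1 left.
1 day into May 2092 → May 1, 2092.
Advancing 7 months from May 1, 2092:
month 5 + 7 = 12 → December 2092.
Day 1 is valid in December, giving December 1, 2092.
Adding 28 weeks (= 196 days) from December 1, 2092:
December has 31 days, so 31 − 1 = 30 days remain after December 1, 2092; 196 − 30 = 166 left.
January 2093 has 31 days: 166 − 31 = 135 left.
February 2093 has 28 days (2093 is not a leap year): 135 − 28 = 107 left.
March 2093 has 31 days: 107 − 31 = 76 left.
April 2093 has 30 days: 76 − 30 = 46 left.
May 2093 has 31 days: 46 − 31 = 15 left.
15 days into June 2093 → June 15, 2093.
Advancing 467 days from June 15, 2093:
June has 30 days, so 30 − 15 = 15 days remain after June 15, 2093; 467 − 15 = 452 left.
July 2093 has 31 days: 452 − 31 = 421 left.
August 2093 has 31 days: 421 − 31 = 390 left.
September 2093 has 30 days: 390 − 30 = 360 left.
October 2093 has 31 days: 360 − 31 = 329 left.
November 2093 has 30 days: 329 − 30 = 299 left.
December 2093 has 31 days: 299 − 31 = 268 left.
January 2094 has 31 days: 268 − 31 = 237 left.
February 2094 has 28 days (2094 is not a leap year): 237 − 28 = 209 left.
March 2094 has 31 days: 209 − 31 = 178 left.
April 2094 has 30 days: 178 − 30 = 148 left.
May 2094 has 31 days: 148 − 31 = 117 left.
June 2094 has 30 days: 117 − 30 = 87 left.
July 2094 has 31 days: 87 − 31 = 56 left.
August 2094 has 31 days: 56 − 31 = 25 left.
25 days into September 2094 → September 25, 2094.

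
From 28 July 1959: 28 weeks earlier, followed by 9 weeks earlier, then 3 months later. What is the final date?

February 11, 1959

Subtracting 28 weeks (= 196 days) from July 28, 1959:
Going back 28 days from July 28, 1959 reaches the end of the previous month; 196 − 28 = 168 left.
June 1959 has 30 days: 168 − 30 = 138 left.
May 1959 has 31 days: 138 − 31 = 107 left.
April 1959 has 30 days: 107 − 30 = 77 left.
March 1959 has 31 days: 77 − 31 = 46 left.
February 1959 has 28 days (1959 is not a leap year): 46 − 28 = 18 left.
January 1959 has 31 days; 31 − 18 = 13 → January 13, 1959.
Subtracting 9 weeks (= 63 days) from January 13, 1959:
Going back 13 days from January 13, 1959 reaches the end of the previous month; 63 − 13 = 50 left.
December 1958 has 31 days: 50 − 31 = 19 left.
November 1958 has 30 days; 30 − 19 = 11 → November 11, 1958.
Advancing 3 months from November 11, 1958:
month 11 + 3 = 14, which is month 2 of year 1959 → February 1959.
Day 11 is valid in February, giving February 11, 1959.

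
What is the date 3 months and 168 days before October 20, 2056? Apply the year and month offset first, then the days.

Subtracting 3 months and 168 days from October 20, 2056: first the month/year part, then the days.
month 10 − 3 = 7 → July 2056.
Day 20 is valid in July, giving July 20, 2056.
Now subtract 168 days from July 20, 2056.
Going back 20 days from July 20, 2056 reaches the end of the previous month; 168 − 20 = 148 left.
June 2056 has 30 days: 148 − 30 = 118 left.
May 2056 has 31 days: 118 − 31 = 87 left.
April 2056 has 30 days: 87 − 30 = 57 left.
March 2056 has 31 days: 57 − 31 = 26 left.
February 2056 has 29 days; 29 − 26 = 3 → February 3, 2056.

February 3, 2056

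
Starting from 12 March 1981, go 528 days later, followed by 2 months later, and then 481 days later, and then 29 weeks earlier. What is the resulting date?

Counting forward 528 days from March 12, 1981:
March has 31 days, so 31 − 12 = 19 days remain after March 12, 1981; 528 − 19 = 509 left.
April 1981 has 30 days: 509 − 30 = 479 left.
May 1981 has 31 days: 479 − 31 = 448 left.
June 1981 has 30 days: 448 − 30 = 418 left.
July 1981 has 31 days: 418 − 31 = 387 left.
August 1981 has 31 days: 387 − 31 = 356 left.
September 1981 has 30 days: 356 − 30 = 326 left.
October 1981 has 31 days: 326 − 31 = 295 left.
November 1981 has 30 days: 295 − 30 = 265 left.
December 1981 has 31 days: 265 − 31 = 234 left.
January 1982 has 31 days: 234 − 31 = 203 left.
February 1982 has 28 days (1982 is not a leap year): 203 − 28 = 175 left.
March 1982 has 31 days: 175 − 31 = 144 left.
April 1982 has 30 days: 144 − 30 = 114 left.
May 1982 has 31 days: 114 − 31 = 83 left.
June 1982 has 30 days: 83 − 30 = 53 left.
July 1982 has 31 days: 53 − 31 = 22 left.
22 days into August 1982 → August 22, 1982.
Adding 2 months from August 22, 1982:
month 8 + 2 = 10 → October 1982.
Day 22 is valid in October, giving October 22, 1982.
Counting forward 481 days from October 22, 1982:
October has 31 days, so 31 − 22 = 9 days remain after October 22, 1982; 481 − 9 = 472 left.
November 1982 has 30 days: 472 − 30 = 442 left.
December 1982 has 31 days: 442 − 31 = 411 left.
January 1983 has 31 days: 411 − 31 = 380 left.
February 1983 has 28 days (1983 is not a leap year): 380 − 28 = 352 left.
March 1983 has 31 days: 352 − 31 = 321 left.
April 1983 has 30 days: 321 − 30 = 291 left.
May 1983 has 31 days: 291 − 31 = 260 left.
June 1983 has 30 days: 260 − 30 = 230 left.
July 1983 has 31 days: 230 − 31 = 199 left.
August 1983 has 31 days: 199 − 31 = 168 left.
September 1983 has 30 days: 168 − 30 = 138 left.
October 1983 has 31 days: 138 − 31 = 107 left.
November 1983 has 30 days: 107 − 30 = 77 left.
December 1983 has 31 days: 77 − 31 = 46 left.
January 1984 has 31 days: 46 − 31 = 15 left.
15 days into February 1984 → February 15, 1984.
Subtracting 29 weeks (= 203 days) from February 15, 1984:
Going back 15 days from February 15, 1984 reaches the end of the previous month; 203 − 15 = 188 left.
January 1984 has 31 days: 188 − 31 = 157 left.
December 1983 has 31 days: 157 − 31 = 126 left.
November 1983 has 30 days: 126 − 30 = 96 left.
October 1983 has 31 days: 96 − 31 = 65 left.
September 1983 has 30 days: 65 − 30 = 35 left.
August 1983 has 31 days: 35 − 31 = 4 left.
July 1983 has 31 days; 31 − 4 = 27 → July 27, 1983.

July 27, 1983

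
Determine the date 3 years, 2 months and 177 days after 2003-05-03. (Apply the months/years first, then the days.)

December 27, 2006

Advancing 3 years, 2 months and 177 days from May 3, 2003: first the month/year part, then the days.
+3 years → 2006; month 5 + 2 = 7 → July 2006.
Day 3 is valid in July, giving July 3, 2006.
Now add 177 days from July 3, 2006.
July has 31 days, so 31 − 3 = 28 days remain after July 3, 2006; 177 − 28 = 149 left.
August 2006 has 31 days: 149 − 31 = 118 left.
September 2006 has 30 days: 118 − 30 = 88 left.
October 2006 has 31 days: 88 − 31 = 57 left.
November 2006 has 30 days: 57 − 30 = 27 left.
27 days into December 2006 → December 27, 2006.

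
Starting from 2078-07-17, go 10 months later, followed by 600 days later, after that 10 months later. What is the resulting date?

Advancing 10 months from July 17, 2078:
month 7 + 10 = 17, which is month 5 of year 2079 → May 2079.
Day 17 is valid in May, giving May 17, 2079.
Advancing 600 days from May 17, 2079:
May has 31 days, so 31 − 17 = 14 days remain after May 17, 2079; 600 − 14 = 586 left.
June 2079 has 30 days: 586 − 30 = 556 left.
July 2079 has 31 days: 556 − 31 = 525 left.
August 2079 has 31 days: 525 − 31 = 494 left.
September 2079 has 30 days: 494 − 30 = 464 left.
October 2079 has 31 days: 464 − 31 = 433 left.
November 2079 has 30 days: 433 − 30 = 403 left.
December 2079 has 31 days: 403 − 31 = 372 left.
January 2080 has 31 days: 372 − 31 = 341 left.
February 2080 has 29 days (2080 is a leap year): 341 − 29 = 312 left.
March 2080 has 31 days: 312 − 31 = 281 left.
April 2080 has 30 days: 281 − 30 = 251 left.
May 2080 has 31 days: 251 − 31 = 220 left.
June 2080 has 30 days: 220 − 30 = 190 left.
July 2080 has 31 days: 190 − 31 = 159 left.
August 2080 has 31 days: 159 − 31 = 128 left.
September 2080 has 30 days: 128 − 30 = 98 left.
October 2080 has 31 days: 98 − 31 = 67 left.
November 2080 has 30 days: 67 − 30 = 37 left.
December 2080 has 31 days: 37 − 31 = 6 left.
6 days into January 2081 → January 6, 2081.
Counting forward 10 months from January 6, 2081:
month 1 + 10 = 11 → November 2081.
Day 6 is valid in November, giving November 6, 2081.

November 6, 2081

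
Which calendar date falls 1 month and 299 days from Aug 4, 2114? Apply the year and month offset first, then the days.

June 30, 2115

Counting forward 1 month and 299 days from August 4, 2114: first the month/year part, then the days.
month 8 + 1 = 9 → September 2114.
Day 4 is valid in September, giving September 4, 2114.
Now add 299 days from September 4, 2114.
September has 30 days, so 30 − 4 = 26 days remain after September 4, 2114; 299 − 26 = 273 left.
October 2114 has 31 days: 273 − 31 = 242 left.
November 2114 has 30 days: 242 − 30 = 212 left.
December 2114 has 31 days: 212 − 31 = 181 left.
January 2115 has 31 days: 181 − 31 = 150 left.
February 2115 has 28 days (2115 is not a leap year): 150 − 28 = 122 left.
March 2115 has 31 days: 122 − 31 = 91 left.
April 2115 has 30 days: 91 − 30 = 61 left.
May 2115 has 31 days: 61 − 31 = 30 left.
30 days into June 2115 → June 30, 2115.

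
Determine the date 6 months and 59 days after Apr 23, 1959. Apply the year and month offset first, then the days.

Advancing 6 months and 59 days from April 23, 1959: first the month/year part, then the days.
month 4 + 6 = 10 → October 1959.
Day 23 is valid in October, giving October 23, 1959.
Now add 59 days from October 23, 1959.
October has 31 days, so 31 − 23 = 8 days remain after October 23, 1959; 59 − 8 = 51 left.
November 1959 has 30 days: 51 − 30 = 21 left.
21 days into December 1959 → December 21, 1959.

December 21, 1959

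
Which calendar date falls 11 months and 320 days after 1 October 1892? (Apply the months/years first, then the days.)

Advancing 11 months and 320 days from October 1, 1892: first the month/year part, then the days.
month 10 + 11 = 21, which is month 9 of year 1893 → September 1893.
Day 1 is valid in September, giving September 1, 1893.
Now add 320 days from September 1, 1893.
September has 30 days, so 30 − 1 = 29 days remain after September 1, 1893; 320 − 29 = 291 left.
October 1893 has 31 days: 291 − 31 = 260 left.
November 1893 has 30 days: 260 − 30 = 230 left.
December 1893 has 31 days: 230 − 31 = 199 left.
January 1894 has 31 days: 199 − 31 = 168 left.
February 1894 has 28 days (1894 is not a leap year): 168 − 28 = 140 left.
March 1894 has 31 days: 140 − 31 = 109 left.
April 1894 has 30 days: 109 − 30 = 79 left.
May 1894 has 31 days: 79 − 31 = 48 left.
June 1894 has 30 days: 48 − 30 = 18 left.
18 days into July 1894 → July 18, 1894.

July 18, 1894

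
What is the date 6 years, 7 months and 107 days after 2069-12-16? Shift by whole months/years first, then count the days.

October 31, 2076

Advancing 6 years, 7 months and 107 days from December 16, 2069: first the month/year part, then the days.
+6 years → 2075; month 12 + 7 = 19, which is month 7 of year 2076 → July 2076.
Day 16 is valid in July, giving July 16, 2076.
Now add 107 days from July 16, 2076.
July has 31 days, so 31 − 16 = 15 days remain after July 16, 2076; 107 − 15 = 92 left.
August 2076 has 31 days: 92 − 31 = 61 left.
September 2076 has 30 days: 61 − 30 = 31 left.
31 days into October 2076 → October 31, 2076.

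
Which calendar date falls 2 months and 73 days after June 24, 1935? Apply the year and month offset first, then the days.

November 5, 1935

Adding 2 months and 73 days from June 24, 1935: first the month/year part, then the days.
month 6 + 2 = 8 → August 1935.
Day 24 is valid in August, giving August 24, 1935.
Now add 73 days from August 24, 1935.
August has 31 days, so 31 − 24 = 7 days remain after August 24, 1935; 73 − 7 = 66 left.
September 1935 has 30 days: 66 − 30 = 36 left.
October 1935 has 31 days: 36 − 31 = 5 left.
5 days into November 1935 → November 5, 1935.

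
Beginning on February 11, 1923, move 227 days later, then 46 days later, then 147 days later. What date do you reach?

April 6, 1924

Counting forward 227 days from February 11, 1923:
February has 28 days, so 28 − 11 = 17 days remain after February 11, 1923; 227 − 17 = 210 left.
March 1923 has 31 days: 210 − 31 = 179 left.
April 1923 has 30 days: 179 − 30 = 149 left.
May 1923 has 31 days: 149 − 31 = 118 left.
June 1923 has 30 days: 118 − 30 = 88 left.
July 1923 has 31 days: 88 − 31 = 57 left.
August 1923 has 31 days: 57 − 31 = 26 left.
26 days into September 1923 → September 26, 1923.
Counting forward 46 days from September 26, 1923:
September has 30 days, so 30 − 26 = 4 days remain after September 26, 1923; 46 − 4 = 42 left.
October 1923 has 31 days: 42 − 31 = 11 left.
11 days into November 1923 → November 11, 1923.
Counting forward 147 days from November 11, 1923:
November has 30 days, so 30 − 11 = 19 days remain after November 11, 1923; 147 − 19 = 128 left.
December 1923 has 31 days: 128 − 31 = 97 left.
January 1924 has 31 days: 97 − 31 = 66 left.
February 1924 has 29 days (1924 is a leap year): 66 − 29 = 37 left.
March 1924 has 31 days: 37 − 31 = 6 left.
6 days into April 1924 → April 6, 1924.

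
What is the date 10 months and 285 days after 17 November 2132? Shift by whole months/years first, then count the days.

June 29, 2134

Adding 10 months and 285 days from November 17, 2132: first the month/year part, then the days.
month 11 + 10 = 21, which is month 9 of year 2133 → September 2133.
Day 17 is valid in September, giving September 17, 2133.
Now add 285 days from September 17, 2133.
September has 30 days, so 30 − 17 = 13 days remain after September 17, 2133; 285 − 13 = 272 left.
October 2133 has 31 days: 272 − 31 = 241 left.
November 2133 has 30 days: 241 − 30 = 211 left.
December 2133 has 31 days: 211 − 31 = 180 left.
January 2134 has 31 days: 180 − 31 = 149 left.
February 2134 has 28 days (2134 is not a leap year): 149 − 28 = 121 left.
March 2134 has 31 days: 121 − 31 = 90 left.
April 2134 has 30 days: 90 − 30 = 60 left.
May 2134 has 31 days: 60 − 31 = 29 left.
29 days into June 2134 → June 29, 2134.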